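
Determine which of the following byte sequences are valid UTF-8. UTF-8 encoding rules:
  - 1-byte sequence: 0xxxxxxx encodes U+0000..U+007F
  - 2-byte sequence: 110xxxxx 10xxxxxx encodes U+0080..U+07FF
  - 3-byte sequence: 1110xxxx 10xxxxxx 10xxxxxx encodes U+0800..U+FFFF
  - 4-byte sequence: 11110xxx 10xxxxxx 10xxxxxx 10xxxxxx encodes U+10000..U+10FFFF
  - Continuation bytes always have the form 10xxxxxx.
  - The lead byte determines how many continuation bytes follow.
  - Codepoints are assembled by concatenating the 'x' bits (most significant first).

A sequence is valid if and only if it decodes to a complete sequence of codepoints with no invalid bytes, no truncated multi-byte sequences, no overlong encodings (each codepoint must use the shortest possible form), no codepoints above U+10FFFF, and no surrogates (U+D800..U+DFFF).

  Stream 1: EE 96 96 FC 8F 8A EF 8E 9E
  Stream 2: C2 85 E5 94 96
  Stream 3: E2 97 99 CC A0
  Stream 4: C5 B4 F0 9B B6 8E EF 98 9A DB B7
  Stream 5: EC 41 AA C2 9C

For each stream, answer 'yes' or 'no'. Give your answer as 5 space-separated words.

Answer: no yes yes yes no

Derivation:
Stream 1: error at byte offset 3. INVALID
Stream 2: decodes cleanly. VALID
Stream 3: decodes cleanly. VALID
Stream 4: decodes cleanly. VALID
Stream 5: error at byte offset 1. INVALID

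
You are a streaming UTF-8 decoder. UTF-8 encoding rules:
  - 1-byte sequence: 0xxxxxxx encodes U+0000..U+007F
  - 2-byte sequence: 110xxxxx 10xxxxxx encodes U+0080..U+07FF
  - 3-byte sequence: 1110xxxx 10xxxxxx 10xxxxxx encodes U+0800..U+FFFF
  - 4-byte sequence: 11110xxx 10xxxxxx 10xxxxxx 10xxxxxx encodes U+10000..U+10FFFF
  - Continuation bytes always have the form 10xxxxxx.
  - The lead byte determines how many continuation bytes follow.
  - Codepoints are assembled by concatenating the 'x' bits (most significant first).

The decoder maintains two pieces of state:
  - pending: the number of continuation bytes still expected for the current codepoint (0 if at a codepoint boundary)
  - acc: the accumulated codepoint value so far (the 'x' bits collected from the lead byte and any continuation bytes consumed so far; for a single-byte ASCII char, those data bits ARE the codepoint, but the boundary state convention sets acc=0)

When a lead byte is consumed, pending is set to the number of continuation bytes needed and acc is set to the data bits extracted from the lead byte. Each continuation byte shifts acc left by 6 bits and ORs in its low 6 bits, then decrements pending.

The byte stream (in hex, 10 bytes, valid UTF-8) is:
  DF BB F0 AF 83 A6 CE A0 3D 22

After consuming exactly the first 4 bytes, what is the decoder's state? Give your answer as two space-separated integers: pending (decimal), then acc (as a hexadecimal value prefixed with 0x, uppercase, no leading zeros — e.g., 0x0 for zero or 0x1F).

Byte[0]=DF: 2-byte lead. pending=1, acc=0x1F
Byte[1]=BB: continuation. acc=(acc<<6)|0x3B=0x7FB, pending=0
Byte[2]=F0: 4-byte lead. pending=3, acc=0x0
Byte[3]=AF: continuation. acc=(acc<<6)|0x2F=0x2F, pending=2

Answer: 2 0x2F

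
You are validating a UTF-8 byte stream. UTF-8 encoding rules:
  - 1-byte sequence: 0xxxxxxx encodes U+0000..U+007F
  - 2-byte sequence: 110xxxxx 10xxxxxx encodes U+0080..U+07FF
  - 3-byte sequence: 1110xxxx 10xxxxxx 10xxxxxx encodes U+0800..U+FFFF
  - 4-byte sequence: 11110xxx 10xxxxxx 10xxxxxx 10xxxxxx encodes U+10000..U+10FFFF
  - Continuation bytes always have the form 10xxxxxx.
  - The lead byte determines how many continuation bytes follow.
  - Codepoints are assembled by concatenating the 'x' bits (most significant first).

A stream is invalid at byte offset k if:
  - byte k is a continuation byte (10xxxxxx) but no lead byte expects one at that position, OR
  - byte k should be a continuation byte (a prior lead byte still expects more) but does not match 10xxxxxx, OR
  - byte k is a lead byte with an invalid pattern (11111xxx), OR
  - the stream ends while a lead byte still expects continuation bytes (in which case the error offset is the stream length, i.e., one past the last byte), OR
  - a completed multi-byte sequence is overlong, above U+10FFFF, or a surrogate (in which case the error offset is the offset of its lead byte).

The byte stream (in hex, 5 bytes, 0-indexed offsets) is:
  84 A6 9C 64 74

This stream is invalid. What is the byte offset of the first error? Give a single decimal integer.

Byte[0]=84: INVALID lead byte (not 0xxx/110x/1110/11110)

Answer: 0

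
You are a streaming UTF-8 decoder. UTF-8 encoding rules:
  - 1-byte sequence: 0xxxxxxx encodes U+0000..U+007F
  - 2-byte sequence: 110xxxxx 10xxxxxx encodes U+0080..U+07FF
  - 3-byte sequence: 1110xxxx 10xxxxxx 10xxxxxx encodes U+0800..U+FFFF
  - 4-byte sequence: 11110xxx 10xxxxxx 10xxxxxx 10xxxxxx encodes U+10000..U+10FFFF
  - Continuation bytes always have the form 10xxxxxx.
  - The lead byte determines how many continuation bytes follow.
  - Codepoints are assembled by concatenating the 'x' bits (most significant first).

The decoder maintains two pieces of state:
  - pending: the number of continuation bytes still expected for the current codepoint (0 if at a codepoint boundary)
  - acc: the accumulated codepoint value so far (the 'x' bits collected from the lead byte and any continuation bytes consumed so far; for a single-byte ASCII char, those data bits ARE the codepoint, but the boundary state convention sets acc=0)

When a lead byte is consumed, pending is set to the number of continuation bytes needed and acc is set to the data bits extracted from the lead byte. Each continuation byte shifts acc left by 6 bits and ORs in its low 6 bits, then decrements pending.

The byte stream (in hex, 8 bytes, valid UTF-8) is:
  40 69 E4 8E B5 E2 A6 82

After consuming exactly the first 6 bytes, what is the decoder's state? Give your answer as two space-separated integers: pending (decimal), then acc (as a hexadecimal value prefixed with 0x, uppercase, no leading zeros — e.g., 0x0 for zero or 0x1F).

Answer: 2 0x2

Derivation:
Byte[0]=40: 1-byte. pending=0, acc=0x0
Byte[1]=69: 1-byte. pending=0, acc=0x0
Byte[2]=E4: 3-byte lead. pending=2, acc=0x4
Byte[3]=8E: continuation. acc=(acc<<6)|0x0E=0x10E, pending=1
Byte[4]=B5: continuation. acc=(acc<<6)|0x35=0x43B5, pending=0
Byte[5]=E2: 3-byte lead. pending=2, acc=0x2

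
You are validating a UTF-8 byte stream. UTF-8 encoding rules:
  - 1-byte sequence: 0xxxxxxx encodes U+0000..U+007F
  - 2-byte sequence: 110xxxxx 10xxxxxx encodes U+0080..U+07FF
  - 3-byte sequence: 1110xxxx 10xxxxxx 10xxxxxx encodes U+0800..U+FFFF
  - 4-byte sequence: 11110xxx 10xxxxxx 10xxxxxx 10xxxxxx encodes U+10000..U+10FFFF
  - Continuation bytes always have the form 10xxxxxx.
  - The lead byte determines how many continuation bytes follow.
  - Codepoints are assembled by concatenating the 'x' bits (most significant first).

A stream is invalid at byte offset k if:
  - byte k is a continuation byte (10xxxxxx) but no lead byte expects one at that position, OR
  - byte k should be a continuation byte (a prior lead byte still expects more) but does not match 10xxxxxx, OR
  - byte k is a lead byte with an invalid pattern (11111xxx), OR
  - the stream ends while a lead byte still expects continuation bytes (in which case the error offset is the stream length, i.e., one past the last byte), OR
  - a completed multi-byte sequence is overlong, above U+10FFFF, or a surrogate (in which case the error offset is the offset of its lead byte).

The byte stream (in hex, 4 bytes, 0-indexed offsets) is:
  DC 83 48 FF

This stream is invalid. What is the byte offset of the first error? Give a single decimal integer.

Byte[0]=DC: 2-byte lead, need 1 cont bytes. acc=0x1C
Byte[1]=83: continuation. acc=(acc<<6)|0x03=0x703
Completed: cp=U+0703 (starts at byte 0)
Byte[2]=48: 1-byte ASCII. cp=U+0048
Byte[3]=FF: INVALID lead byte (not 0xxx/110x/1110/11110)

Answer: 3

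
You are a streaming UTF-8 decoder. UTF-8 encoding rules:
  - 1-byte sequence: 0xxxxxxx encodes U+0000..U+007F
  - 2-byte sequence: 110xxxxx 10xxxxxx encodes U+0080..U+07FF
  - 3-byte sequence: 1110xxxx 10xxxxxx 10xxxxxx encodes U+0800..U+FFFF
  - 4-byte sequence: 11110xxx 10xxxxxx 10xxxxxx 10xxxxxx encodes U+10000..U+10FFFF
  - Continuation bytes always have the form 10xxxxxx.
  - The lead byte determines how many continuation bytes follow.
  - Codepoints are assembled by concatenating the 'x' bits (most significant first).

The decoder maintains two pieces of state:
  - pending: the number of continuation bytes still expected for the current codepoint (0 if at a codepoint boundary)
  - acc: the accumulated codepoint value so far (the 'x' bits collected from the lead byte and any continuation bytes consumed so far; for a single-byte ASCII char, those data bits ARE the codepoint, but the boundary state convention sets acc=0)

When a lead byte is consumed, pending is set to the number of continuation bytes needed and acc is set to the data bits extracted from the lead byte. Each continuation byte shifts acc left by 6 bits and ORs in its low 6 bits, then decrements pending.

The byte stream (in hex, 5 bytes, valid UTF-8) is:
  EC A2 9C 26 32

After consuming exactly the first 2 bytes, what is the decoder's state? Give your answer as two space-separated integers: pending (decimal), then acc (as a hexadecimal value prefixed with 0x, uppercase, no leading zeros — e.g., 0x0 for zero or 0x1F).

Answer: 1 0x322

Derivation:
Byte[0]=EC: 3-byte lead. pending=2, acc=0xC
Byte[1]=A2: continuation. acc=(acc<<6)|0x22=0x322, pending=1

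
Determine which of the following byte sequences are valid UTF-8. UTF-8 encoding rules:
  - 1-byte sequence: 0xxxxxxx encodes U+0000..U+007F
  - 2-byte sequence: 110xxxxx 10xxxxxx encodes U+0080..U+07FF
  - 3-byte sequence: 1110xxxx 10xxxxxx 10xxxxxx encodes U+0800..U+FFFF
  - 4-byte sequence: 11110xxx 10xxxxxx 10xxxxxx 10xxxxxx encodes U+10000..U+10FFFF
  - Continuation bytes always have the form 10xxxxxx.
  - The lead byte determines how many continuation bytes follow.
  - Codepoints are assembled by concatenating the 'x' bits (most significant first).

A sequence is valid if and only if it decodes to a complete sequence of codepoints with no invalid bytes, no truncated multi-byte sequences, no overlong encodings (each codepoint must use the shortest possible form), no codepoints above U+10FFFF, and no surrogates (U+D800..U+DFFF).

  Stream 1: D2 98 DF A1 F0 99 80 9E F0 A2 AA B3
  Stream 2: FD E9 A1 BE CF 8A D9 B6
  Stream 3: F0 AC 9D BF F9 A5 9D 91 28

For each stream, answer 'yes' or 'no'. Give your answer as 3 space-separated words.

Stream 1: decodes cleanly. VALID
Stream 2: error at byte offset 0. INVALID
Stream 3: error at byte offset 4. INVALID

Answer: yes no no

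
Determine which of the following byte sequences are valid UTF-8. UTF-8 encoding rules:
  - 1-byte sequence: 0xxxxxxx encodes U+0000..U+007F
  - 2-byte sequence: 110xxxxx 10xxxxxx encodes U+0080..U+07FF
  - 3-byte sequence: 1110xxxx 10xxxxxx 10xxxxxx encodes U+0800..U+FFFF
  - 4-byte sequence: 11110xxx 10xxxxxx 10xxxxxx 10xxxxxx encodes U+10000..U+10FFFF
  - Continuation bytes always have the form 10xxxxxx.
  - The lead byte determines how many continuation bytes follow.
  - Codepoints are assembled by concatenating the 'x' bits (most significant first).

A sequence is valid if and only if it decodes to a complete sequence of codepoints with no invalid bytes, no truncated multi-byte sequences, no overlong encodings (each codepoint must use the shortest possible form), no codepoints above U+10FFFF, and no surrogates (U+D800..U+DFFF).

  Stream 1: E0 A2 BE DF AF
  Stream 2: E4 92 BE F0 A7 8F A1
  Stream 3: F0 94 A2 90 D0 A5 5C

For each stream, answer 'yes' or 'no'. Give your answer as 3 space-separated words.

Stream 1: decodes cleanly. VALID
Stream 2: decodes cleanly. VALID
Stream 3: decodes cleanly. VALID

Answer: yes yes yes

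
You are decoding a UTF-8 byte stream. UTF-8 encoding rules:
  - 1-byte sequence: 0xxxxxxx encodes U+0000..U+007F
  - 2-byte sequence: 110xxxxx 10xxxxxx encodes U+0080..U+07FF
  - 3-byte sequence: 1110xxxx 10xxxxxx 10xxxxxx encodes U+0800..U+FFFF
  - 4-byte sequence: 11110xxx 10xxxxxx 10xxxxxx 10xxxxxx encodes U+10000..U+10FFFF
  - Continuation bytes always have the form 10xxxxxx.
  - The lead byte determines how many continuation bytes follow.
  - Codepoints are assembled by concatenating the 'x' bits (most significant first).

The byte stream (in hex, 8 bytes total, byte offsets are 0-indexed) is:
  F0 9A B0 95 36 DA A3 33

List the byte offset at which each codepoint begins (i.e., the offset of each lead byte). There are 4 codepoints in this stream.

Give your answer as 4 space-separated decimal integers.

Answer: 0 4 5 7

Derivation:
Byte[0]=F0: 4-byte lead, need 3 cont bytes. acc=0x0
Byte[1]=9A: continuation. acc=(acc<<6)|0x1A=0x1A
Byte[2]=B0: continuation. acc=(acc<<6)|0x30=0x6B0
Byte[3]=95: continuation. acc=(acc<<6)|0x15=0x1AC15
Completed: cp=U+1AC15 (starts at byte 0)
Byte[4]=36: 1-byte ASCII. cp=U+0036
Byte[5]=DA: 2-byte lead, need 1 cont bytes. acc=0x1A
Byte[6]=A3: continuation. acc=(acc<<6)|0x23=0x6A3
Completed: cp=U+06A3 (starts at byte 5)
Byte[7]=33: 1-byte ASCII. cp=U+0033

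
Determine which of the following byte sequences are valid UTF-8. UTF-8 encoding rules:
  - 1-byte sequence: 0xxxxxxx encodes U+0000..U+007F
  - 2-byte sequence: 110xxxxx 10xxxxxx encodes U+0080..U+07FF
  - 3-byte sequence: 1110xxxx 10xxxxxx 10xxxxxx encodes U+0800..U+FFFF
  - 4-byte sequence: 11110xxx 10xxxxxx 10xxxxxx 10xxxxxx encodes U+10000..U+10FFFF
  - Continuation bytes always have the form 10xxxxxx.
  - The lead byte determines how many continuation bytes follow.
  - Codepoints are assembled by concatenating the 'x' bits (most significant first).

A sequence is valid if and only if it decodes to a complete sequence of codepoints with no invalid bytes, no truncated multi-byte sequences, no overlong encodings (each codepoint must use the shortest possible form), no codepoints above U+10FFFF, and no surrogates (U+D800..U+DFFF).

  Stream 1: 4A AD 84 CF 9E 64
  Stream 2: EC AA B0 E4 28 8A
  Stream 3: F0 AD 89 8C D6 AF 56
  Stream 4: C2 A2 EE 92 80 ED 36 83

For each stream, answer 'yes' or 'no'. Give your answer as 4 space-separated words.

Answer: no no yes no

Derivation:
Stream 1: error at byte offset 1. INVALID
Stream 2: error at byte offset 4. INVALID
Stream 3: decodes cleanly. VALID
Stream 4: error at byte offset 6. INVALID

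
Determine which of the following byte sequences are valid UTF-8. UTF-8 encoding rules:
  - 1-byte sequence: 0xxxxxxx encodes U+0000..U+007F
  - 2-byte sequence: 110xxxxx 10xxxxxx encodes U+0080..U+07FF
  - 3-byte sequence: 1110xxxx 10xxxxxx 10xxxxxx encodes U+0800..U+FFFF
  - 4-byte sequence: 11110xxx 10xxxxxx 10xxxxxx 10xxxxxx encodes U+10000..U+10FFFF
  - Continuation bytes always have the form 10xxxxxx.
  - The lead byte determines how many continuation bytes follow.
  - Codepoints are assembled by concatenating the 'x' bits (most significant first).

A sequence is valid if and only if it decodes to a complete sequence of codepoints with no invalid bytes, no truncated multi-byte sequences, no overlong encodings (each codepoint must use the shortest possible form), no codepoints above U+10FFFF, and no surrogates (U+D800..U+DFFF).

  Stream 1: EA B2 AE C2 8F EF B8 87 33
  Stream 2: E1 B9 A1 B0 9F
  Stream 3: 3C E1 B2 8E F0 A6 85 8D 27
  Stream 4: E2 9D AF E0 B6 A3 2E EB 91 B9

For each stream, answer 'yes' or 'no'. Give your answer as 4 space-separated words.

Stream 1: decodes cleanly. VALID
Stream 2: error at byte offset 3. INVALID
Stream 3: decodes cleanly. VALID
Stream 4: decodes cleanly. VALID

Answer: yes no yes yes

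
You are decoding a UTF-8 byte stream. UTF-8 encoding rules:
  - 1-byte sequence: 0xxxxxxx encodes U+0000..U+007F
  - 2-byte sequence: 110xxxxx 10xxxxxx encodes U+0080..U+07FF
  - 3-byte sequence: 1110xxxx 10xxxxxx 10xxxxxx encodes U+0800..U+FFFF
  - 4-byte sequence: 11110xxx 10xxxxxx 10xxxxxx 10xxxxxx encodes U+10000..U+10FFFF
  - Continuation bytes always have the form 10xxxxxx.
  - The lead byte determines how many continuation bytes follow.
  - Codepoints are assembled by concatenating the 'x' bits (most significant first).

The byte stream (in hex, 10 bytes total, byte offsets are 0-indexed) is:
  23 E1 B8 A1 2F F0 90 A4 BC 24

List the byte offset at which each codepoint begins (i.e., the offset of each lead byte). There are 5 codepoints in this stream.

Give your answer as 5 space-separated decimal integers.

Answer: 0 1 4 5 9

Derivation:
Byte[0]=23: 1-byte ASCII. cp=U+0023
Byte[1]=E1: 3-byte lead, need 2 cont bytes. acc=0x1
Byte[2]=B8: continuation. acc=(acc<<6)|0x38=0x78
Byte[3]=A1: continuation. acc=(acc<<6)|0x21=0x1E21
Completed: cp=U+1E21 (starts at byte 1)
Byte[4]=2F: 1-byte ASCII. cp=U+002F
Byte[5]=F0: 4-byte lead, need 3 cont bytes. acc=0x0
Byte[6]=90: continuation. acc=(acc<<6)|0x10=0x10
Byte[7]=A4: continuation. acc=(acc<<6)|0x24=0x424
Byte[8]=BC: continuation. acc=(acc<<6)|0x3C=0x1093C
Completed: cp=U+1093C (starts at byte 5)
Byte[9]=24: 1-byte ASCII. cp=U+0024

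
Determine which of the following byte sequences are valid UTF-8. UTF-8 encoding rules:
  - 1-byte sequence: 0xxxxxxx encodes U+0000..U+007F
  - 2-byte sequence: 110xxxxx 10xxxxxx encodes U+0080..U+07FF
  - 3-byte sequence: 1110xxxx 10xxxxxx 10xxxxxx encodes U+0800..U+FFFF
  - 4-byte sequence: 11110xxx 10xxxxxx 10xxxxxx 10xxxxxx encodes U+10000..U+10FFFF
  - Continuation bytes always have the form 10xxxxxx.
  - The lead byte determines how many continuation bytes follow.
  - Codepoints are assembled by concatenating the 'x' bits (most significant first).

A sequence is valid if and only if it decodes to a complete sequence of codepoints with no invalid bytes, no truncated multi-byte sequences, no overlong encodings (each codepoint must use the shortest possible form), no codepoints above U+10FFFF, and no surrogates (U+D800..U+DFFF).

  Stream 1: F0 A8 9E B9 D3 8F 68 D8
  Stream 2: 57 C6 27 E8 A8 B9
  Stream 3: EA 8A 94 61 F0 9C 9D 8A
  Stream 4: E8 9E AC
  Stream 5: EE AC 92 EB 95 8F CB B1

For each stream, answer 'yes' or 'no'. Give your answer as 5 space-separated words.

Answer: no no yes yes yes

Derivation:
Stream 1: error at byte offset 8. INVALID
Stream 2: error at byte offset 2. INVALID
Stream 3: decodes cleanly. VALID
Stream 4: decodes cleanly. VALID
Stream 5: decodes cleanly. VALID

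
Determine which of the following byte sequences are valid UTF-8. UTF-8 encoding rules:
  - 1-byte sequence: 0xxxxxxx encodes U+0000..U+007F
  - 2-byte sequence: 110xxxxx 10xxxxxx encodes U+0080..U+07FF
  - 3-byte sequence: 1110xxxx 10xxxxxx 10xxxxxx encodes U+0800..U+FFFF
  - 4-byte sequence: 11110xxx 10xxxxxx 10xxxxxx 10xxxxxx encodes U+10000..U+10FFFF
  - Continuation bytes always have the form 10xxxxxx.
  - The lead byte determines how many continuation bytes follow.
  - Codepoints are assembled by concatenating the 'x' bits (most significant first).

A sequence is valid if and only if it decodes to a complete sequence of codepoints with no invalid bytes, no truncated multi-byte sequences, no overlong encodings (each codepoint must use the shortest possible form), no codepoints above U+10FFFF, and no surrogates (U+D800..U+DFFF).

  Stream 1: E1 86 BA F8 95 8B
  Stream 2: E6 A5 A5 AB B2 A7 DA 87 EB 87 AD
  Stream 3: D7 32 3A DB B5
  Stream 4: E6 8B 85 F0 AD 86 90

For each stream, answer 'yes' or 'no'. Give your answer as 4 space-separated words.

Answer: no no no yes

Derivation:
Stream 1: error at byte offset 3. INVALID
Stream 2: error at byte offset 3. INVALID
Stream 3: error at byte offset 1. INVALID
Stream 4: decodes cleanly. VALID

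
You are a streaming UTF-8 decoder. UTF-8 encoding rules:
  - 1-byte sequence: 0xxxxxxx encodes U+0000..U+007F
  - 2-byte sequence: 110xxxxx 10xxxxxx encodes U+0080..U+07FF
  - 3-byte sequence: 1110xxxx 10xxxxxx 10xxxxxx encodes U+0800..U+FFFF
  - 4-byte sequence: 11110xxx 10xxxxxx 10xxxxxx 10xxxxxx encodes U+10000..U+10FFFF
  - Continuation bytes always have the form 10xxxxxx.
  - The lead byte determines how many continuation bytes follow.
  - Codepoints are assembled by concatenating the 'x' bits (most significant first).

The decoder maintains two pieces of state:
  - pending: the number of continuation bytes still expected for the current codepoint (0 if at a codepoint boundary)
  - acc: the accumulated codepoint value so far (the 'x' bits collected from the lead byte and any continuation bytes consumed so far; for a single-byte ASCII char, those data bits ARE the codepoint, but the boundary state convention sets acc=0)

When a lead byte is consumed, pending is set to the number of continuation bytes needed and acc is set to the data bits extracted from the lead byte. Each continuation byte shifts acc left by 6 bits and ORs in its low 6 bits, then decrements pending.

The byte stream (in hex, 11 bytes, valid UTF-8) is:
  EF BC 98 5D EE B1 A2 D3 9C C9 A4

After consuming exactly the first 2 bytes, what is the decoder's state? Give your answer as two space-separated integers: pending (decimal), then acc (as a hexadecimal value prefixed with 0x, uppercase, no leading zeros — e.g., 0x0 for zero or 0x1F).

Answer: 1 0x3FC

Derivation:
Byte[0]=EF: 3-byte lead. pending=2, acc=0xF
Byte[1]=BC: continuation. acc=(acc<<6)|0x3C=0x3FC, pending=1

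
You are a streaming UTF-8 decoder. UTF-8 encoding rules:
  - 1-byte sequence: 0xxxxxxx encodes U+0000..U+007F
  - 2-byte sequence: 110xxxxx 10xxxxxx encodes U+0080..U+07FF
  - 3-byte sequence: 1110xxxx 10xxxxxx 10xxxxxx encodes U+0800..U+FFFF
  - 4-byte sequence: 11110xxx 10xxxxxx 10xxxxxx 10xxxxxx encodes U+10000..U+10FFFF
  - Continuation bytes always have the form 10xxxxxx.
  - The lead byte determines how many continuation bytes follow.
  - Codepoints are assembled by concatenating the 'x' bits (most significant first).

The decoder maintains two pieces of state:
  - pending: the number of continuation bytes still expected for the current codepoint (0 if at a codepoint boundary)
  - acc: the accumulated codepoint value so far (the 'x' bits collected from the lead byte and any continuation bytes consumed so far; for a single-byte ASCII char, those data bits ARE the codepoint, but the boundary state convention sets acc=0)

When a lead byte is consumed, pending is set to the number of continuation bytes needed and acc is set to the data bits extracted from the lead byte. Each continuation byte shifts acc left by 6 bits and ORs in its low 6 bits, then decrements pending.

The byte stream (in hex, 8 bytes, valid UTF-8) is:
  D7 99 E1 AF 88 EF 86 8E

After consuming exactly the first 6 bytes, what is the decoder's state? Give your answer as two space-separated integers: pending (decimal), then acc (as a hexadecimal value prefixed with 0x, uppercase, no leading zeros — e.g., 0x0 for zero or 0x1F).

Byte[0]=D7: 2-byte lead. pending=1, acc=0x17
Byte[1]=99: continuation. acc=(acc<<6)|0x19=0x5D9, pending=0
Byte[2]=E1: 3-byte lead. pending=2, acc=0x1
Byte[3]=AF: continuation. acc=(acc<<6)|0x2F=0x6F, pending=1
Byte[4]=88: continuation. acc=(acc<<6)|0x08=0x1BC8, pending=0
Byte[5]=EF: 3-byte lead. pending=2, acc=0xF

Answer: 2 0xF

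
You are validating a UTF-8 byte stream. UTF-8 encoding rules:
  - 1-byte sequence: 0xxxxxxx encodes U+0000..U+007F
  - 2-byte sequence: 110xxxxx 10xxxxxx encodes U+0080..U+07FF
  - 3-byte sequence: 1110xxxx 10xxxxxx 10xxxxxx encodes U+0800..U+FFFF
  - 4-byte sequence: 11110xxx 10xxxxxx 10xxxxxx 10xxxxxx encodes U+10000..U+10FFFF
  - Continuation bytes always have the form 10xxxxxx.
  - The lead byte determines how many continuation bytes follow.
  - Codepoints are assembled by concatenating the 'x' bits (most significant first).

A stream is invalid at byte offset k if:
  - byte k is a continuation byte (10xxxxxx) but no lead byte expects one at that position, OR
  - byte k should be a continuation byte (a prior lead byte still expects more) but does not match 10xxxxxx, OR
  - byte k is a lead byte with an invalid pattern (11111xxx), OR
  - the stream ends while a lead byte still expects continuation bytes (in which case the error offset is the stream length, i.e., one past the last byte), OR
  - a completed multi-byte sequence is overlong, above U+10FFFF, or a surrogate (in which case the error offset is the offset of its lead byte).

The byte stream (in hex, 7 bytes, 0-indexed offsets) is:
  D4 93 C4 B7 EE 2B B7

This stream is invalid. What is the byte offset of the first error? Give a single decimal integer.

Byte[0]=D4: 2-byte lead, need 1 cont bytes. acc=0x14
Byte[1]=93: continuation. acc=(acc<<6)|0x13=0x513
Completed: cp=U+0513 (starts at byte 0)
Byte[2]=C4: 2-byte lead, need 1 cont bytes. acc=0x4
Byte[3]=B7: continuation. acc=(acc<<6)|0x37=0x137
Completed: cp=U+0137 (starts at byte 2)
Byte[4]=EE: 3-byte lead, need 2 cont bytes. acc=0xE
Byte[5]=2B: expected 10xxxxxx continuation. INVALID

Answer: 5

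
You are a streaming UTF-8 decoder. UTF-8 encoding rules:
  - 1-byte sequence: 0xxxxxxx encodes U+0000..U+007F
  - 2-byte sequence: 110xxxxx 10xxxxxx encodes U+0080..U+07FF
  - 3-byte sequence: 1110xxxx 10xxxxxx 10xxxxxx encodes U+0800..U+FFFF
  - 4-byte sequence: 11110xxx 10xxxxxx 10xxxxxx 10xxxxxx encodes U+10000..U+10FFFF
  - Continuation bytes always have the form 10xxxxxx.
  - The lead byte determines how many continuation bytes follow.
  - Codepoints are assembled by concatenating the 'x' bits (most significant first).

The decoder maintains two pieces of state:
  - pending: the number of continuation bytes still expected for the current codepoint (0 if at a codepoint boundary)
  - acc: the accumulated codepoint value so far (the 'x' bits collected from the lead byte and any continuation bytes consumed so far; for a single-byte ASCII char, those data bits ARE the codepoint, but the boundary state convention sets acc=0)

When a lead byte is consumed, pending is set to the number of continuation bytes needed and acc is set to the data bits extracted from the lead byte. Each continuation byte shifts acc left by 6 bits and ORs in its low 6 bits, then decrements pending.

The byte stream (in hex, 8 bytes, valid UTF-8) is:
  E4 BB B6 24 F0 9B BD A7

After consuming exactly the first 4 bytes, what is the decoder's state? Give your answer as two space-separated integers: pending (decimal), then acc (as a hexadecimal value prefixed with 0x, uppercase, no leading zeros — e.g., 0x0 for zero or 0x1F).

Answer: 0 0x0

Derivation:
Byte[0]=E4: 3-byte lead. pending=2, acc=0x4
Byte[1]=BB: continuation. acc=(acc<<6)|0x3B=0x13B, pending=1
Byte[2]=B6: continuation. acc=(acc<<6)|0x36=0x4EF6, pending=0
Byte[3]=24: 1-byte. pending=0, acc=0x0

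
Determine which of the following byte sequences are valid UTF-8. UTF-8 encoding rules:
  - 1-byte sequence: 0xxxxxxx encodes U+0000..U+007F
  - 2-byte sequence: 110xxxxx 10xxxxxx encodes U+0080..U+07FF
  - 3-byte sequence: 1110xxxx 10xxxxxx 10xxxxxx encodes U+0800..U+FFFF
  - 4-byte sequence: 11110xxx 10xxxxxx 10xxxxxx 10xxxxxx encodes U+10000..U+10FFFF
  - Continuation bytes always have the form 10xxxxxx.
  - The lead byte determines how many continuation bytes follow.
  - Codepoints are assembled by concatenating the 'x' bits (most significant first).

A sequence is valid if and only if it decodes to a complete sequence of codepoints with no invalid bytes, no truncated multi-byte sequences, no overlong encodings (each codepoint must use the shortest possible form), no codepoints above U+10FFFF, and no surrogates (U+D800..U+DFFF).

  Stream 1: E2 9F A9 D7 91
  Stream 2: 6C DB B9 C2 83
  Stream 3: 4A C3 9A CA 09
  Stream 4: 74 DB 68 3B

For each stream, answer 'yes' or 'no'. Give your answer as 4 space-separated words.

Stream 1: decodes cleanly. VALID
Stream 2: decodes cleanly. VALID
Stream 3: error at byte offset 4. INVALID
Stream 4: error at byte offset 2. INVALID

Answer: yes yes no no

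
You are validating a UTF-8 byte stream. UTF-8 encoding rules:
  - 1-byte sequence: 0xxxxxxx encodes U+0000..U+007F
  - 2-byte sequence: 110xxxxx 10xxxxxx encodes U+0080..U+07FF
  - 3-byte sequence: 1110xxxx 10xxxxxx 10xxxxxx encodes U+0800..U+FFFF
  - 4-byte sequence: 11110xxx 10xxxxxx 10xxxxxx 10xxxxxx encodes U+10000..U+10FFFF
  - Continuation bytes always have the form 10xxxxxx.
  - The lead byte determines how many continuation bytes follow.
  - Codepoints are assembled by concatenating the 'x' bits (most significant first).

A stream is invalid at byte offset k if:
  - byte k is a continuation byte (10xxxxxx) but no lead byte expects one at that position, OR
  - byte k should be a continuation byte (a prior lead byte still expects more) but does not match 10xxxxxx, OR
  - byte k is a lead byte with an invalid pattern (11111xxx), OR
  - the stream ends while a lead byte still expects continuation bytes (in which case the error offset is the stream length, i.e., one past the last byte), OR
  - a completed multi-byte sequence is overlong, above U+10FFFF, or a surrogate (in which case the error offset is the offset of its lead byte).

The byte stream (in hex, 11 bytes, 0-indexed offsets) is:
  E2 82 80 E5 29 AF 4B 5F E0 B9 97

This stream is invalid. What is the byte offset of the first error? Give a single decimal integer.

Byte[0]=E2: 3-byte lead, need 2 cont bytes. acc=0x2
Byte[1]=82: continuation. acc=(acc<<6)|0x02=0x82
Byte[2]=80: continuation. acc=(acc<<6)|0x00=0x2080
Completed: cp=U+2080 (starts at byte 0)
Byte[3]=E5: 3-byte lead, need 2 cont bytes. acc=0x5
Byte[4]=29: expected 10xxxxxx continuation. INVALID

Answer: 4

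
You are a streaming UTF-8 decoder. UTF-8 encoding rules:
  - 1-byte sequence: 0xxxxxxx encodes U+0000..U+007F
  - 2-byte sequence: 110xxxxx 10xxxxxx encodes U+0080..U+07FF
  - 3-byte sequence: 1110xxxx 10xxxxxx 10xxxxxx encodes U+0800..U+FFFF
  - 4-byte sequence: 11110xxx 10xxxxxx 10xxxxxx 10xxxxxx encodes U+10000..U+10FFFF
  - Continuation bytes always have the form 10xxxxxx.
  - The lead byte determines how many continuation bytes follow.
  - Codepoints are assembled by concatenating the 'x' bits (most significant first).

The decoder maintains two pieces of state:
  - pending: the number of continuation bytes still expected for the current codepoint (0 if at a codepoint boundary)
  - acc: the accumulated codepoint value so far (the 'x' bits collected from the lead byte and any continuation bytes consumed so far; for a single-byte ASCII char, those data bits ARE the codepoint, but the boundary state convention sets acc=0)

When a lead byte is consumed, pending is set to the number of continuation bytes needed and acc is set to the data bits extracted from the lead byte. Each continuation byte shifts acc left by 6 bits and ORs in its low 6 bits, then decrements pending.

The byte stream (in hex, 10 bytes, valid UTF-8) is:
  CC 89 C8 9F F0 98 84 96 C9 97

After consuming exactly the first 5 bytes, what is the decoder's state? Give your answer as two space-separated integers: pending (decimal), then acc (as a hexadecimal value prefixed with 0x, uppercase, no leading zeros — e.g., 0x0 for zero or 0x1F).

Byte[0]=CC: 2-byte lead. pending=1, acc=0xC
Byte[1]=89: continuation. acc=(acc<<6)|0x09=0x309, pending=0
Byte[2]=C8: 2-byte lead. pending=1, acc=0x8
Byte[3]=9F: continuation. acc=(acc<<6)|0x1F=0x21F, pending=0
Byte[4]=F0: 4-byte lead. pending=3, acc=0x0

Answer: 3 0x0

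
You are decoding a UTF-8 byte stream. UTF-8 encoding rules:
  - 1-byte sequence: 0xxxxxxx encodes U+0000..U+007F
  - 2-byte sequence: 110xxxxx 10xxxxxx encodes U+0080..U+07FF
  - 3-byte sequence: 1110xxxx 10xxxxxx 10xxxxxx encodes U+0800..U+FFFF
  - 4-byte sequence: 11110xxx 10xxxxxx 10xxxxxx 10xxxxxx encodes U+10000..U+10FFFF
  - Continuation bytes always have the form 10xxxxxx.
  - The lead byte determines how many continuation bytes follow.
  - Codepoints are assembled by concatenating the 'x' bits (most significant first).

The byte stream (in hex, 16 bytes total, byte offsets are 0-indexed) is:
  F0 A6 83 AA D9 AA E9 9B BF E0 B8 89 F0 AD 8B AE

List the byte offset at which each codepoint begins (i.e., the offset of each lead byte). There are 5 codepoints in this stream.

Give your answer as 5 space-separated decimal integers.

Byte[0]=F0: 4-byte lead, need 3 cont bytes. acc=0x0
Byte[1]=A6: continuation. acc=(acc<<6)|0x26=0x26
Byte[2]=83: continuation. acc=(acc<<6)|0x03=0x983
Byte[3]=AA: continuation. acc=(acc<<6)|0x2A=0x260EA
Completed: cp=U+260EA (starts at byte 0)
Byte[4]=D9: 2-byte lead, need 1 cont bytes. acc=0x19
Byte[5]=AA: continuation. acc=(acc<<6)|0x2A=0x66A
Completed: cp=U+066A (starts at byte 4)
Byte[6]=E9: 3-byte lead, need 2 cont bytes. acc=0x9
Byte[7]=9B: continuation. acc=(acc<<6)|0x1B=0x25B
Byte[8]=BF: continuation. acc=(acc<<6)|0x3F=0x96FF
Completed: cp=U+96FF (starts at byte 6)
Byte[9]=E0: 3-byte lead, need 2 cont bytes. acc=0x0
Byte[10]=B8: continuation. acc=(acc<<6)|0x38=0x38
Byte[11]=89: continuation. acc=(acc<<6)|0x09=0xE09
Completed: cp=U+0E09 (starts at byte 9)
Byte[12]=F0: 4-byte lead, need 3 cont bytes. acc=0x0
Byte[13]=AD: continuation. acc=(acc<<6)|0x2D=0x2D
Byte[14]=8B: continuation. acc=(acc<<6)|0x0B=0xB4B
Byte[15]=AE: continuation. acc=(acc<<6)|0x2E=0x2D2EE
Completed: cp=U+2D2EE (starts at byte 12)

Answer: 0 4 6 9 12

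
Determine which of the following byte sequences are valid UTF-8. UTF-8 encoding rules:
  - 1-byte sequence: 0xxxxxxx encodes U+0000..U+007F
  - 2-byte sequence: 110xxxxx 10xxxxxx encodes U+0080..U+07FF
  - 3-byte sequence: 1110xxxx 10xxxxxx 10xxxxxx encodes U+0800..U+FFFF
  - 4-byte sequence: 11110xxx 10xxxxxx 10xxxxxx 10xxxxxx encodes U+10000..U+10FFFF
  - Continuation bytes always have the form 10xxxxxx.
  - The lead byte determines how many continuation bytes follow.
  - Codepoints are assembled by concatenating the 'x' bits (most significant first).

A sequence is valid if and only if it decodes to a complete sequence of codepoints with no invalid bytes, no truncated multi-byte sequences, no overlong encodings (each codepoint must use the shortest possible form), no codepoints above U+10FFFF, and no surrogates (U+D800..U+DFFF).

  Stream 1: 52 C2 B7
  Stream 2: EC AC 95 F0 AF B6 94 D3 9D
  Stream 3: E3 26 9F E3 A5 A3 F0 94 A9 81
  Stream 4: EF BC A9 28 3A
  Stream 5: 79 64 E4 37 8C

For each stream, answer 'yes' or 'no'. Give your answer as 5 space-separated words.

Stream 1: decodes cleanly. VALID
Stream 2: decodes cleanly. VALID
Stream 3: error at byte offset 1. INVALID
Stream 4: decodes cleanly. VALID
Stream 5: error at byte offset 3. INVALID

Answer: yes yes no yes no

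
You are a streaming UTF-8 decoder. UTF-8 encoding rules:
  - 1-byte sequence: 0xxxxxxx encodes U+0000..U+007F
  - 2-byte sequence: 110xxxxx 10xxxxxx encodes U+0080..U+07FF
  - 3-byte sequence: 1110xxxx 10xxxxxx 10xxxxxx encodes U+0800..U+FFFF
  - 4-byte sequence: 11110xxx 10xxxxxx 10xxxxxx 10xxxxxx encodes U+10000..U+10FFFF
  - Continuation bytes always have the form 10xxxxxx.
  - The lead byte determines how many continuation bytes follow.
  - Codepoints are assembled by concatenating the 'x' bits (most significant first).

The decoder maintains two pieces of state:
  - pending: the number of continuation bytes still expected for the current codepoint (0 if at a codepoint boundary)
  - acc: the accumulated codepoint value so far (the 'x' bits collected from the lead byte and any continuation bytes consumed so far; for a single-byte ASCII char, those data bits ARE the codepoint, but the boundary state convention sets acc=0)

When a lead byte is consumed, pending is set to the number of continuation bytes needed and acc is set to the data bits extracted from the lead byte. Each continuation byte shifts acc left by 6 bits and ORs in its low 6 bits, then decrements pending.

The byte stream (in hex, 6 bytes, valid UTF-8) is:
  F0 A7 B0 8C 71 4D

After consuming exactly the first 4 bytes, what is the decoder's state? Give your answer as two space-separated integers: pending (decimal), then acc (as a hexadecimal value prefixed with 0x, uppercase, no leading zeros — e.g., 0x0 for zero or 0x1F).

Byte[0]=F0: 4-byte lead. pending=3, acc=0x0
Byte[1]=A7: continuation. acc=(acc<<6)|0x27=0x27, pending=2
Byte[2]=B0: continuation. acc=(acc<<6)|0x30=0x9F0, pending=1
Byte[3]=8C: continuation. acc=(acc<<6)|0x0C=0x27C0C, pending=0

Answer: 0 0x27C0C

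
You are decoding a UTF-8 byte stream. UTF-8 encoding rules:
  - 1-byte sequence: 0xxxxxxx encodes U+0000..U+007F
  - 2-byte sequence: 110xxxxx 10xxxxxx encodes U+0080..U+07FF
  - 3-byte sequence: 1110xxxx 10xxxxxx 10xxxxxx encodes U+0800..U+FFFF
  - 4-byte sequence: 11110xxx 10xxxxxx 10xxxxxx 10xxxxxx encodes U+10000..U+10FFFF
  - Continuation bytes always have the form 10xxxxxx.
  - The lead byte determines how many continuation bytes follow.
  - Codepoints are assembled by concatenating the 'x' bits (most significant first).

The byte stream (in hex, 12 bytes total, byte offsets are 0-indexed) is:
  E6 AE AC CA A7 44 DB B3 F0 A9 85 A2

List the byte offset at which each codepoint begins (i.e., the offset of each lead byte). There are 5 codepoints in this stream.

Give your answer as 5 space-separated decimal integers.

Answer: 0 3 5 6 8

Derivation:
Byte[0]=E6: 3-byte lead, need 2 cont bytes. acc=0x6
Byte[1]=AE: continuation. acc=(acc<<6)|0x2E=0x1AE
Byte[2]=AC: continuation. acc=(acc<<6)|0x2C=0x6BAC
Completed: cp=U+6BAC (starts at byte 0)
Byte[3]=CA: 2-byte lead, need 1 cont bytes. acc=0xA
Byte[4]=A7: continuation. acc=(acc<<6)|0x27=0x2A7
Completed: cp=U+02A7 (starts at byte 3)
Byte[5]=44: 1-byte ASCII. cp=U+0044
Byte[6]=DB: 2-byte lead, need 1 cont bytes. acc=0x1B
Byte[7]=B3: continuation. acc=(acc<<6)|0x33=0x6F3
Completed: cp=U+06F3 (starts at byte 6)
Byte[8]=F0: 4-byte lead, need 3 cont bytes. acc=0x0
Byte[9]=A9: continuation. acc=(acc<<6)|0x29=0x29
Byte[10]=85: continuation. acc=(acc<<6)|0x05=0xA45
Byte[11]=A2: continuation. acc=(acc<<6)|0x22=0x29162
Completed: cp=U+29162 (starts at byte 8)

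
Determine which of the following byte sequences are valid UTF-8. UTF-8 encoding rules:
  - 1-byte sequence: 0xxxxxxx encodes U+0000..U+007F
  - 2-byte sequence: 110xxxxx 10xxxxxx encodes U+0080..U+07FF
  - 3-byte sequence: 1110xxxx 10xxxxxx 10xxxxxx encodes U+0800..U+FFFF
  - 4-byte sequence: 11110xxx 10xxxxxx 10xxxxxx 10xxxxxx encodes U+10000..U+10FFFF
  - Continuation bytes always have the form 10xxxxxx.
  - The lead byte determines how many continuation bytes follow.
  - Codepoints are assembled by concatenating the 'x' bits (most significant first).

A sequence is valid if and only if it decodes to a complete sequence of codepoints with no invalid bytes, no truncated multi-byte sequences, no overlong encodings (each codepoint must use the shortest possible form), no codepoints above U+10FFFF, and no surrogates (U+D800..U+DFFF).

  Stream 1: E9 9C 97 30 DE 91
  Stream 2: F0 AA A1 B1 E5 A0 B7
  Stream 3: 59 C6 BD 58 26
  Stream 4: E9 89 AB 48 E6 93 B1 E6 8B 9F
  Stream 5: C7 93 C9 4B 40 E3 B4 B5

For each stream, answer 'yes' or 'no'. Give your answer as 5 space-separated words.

Answer: yes yes yes yes no

Derivation:
Stream 1: decodes cleanly. VALID
Stream 2: decodes cleanly. VALID
Stream 3: decodes cleanly. VALID
Stream 4: decodes cleanly. VALID
Stream 5: error at byte offset 3. INVALID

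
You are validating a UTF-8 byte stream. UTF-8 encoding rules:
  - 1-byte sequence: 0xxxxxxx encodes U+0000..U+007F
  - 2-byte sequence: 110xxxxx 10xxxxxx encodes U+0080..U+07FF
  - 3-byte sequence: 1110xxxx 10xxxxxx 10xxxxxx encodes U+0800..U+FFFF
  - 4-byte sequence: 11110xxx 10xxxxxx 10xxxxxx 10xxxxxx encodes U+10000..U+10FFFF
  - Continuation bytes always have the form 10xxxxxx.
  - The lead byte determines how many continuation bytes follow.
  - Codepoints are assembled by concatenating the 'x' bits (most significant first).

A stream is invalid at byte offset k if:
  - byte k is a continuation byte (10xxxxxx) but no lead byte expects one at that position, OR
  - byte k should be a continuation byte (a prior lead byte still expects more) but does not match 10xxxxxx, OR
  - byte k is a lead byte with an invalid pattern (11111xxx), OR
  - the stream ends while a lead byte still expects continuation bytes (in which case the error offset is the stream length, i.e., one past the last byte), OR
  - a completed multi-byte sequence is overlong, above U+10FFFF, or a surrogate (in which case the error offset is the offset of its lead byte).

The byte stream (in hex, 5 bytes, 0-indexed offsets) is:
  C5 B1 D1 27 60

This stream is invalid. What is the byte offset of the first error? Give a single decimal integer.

Answer: 3

Derivation:
Byte[0]=C5: 2-byte lead, need 1 cont bytes. acc=0x5
Byte[1]=B1: continuation. acc=(acc<<6)|0x31=0x171
Completed: cp=U+0171 (starts at byte 0)
Byte[2]=D1: 2-byte lead, need 1 cont bytes. acc=0x11
Byte[3]=27: expected 10xxxxxx continuation. INVALID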